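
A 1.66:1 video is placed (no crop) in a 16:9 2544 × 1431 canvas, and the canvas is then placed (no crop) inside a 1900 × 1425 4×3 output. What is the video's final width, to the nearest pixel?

First fit — 1.66:1 into 2544×1431 spans the height: 2375.46 × 1431.00.
Second fit — the 16:9 canvas into 1900×1425 spans the width: 1900.00 × 1068.75 (×0.7469 from 2544×1431).
The video scales with it: width 2375.46 × 0.7469 ≈ 1774.12.

1774 px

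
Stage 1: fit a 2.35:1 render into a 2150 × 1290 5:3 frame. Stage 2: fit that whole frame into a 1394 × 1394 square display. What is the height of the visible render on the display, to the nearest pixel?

593 px

2.35:1 in 2150×1290: fills the width, so the render is 2150.00 × 914.89.
5:3 in 1394×1394: fills the width, so the intermediate becomes 1394.00 × 836.40 — a scale of ×0.6484.
The render scales with it: height 914.89 × 0.6484 ≈ 593.19.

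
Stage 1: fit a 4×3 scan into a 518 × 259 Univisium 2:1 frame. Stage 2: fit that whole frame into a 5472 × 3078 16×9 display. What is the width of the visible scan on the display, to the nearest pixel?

3648 px

First fit — 4×3 into 518×259 spans the height: 345.33 × 259.00.
Univisium 2:1 in 5472×3078: fills the width, so the intermediate becomes 5472.00 × 2736.00 — a scale of ×10.5637.
Applying the same ×10.5637: 345.33 → 3648.00.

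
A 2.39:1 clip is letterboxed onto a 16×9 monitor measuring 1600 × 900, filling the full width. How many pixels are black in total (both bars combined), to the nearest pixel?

Content height = 1600 / 2.390 ≈ 669.4561 px.
900 − 669.4561 = 230.5439 px of bars.
Bar area = 230.5439 × 1600 ≈ 368870 px.

368870 pixels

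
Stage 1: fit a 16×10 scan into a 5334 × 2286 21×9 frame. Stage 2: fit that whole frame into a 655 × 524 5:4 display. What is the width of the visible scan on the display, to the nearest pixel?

Inside the 5334×2286 canvas the scan is height-limited at 3657.60 × 2286.00.
Second fit — the 21×9 canvas into 655×524 spans the width: 655.00 × 280.71 (×0.1228 from 5334×2286).
Applying the same ×0.1228: 3657.60 → 449.14.

449 px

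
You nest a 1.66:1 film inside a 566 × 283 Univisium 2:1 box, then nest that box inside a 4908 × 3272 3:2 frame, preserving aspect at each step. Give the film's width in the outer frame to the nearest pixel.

4074 px

Inside the 566×283 canvas the film is height-limited at 469.78 × 283.00.
Univisium 2:1 in 4908×3272: fills the width, so the intermediate becomes 4908.00 × 2454.00 — a scale of ×8.6714.
So the film's width is 469.78 × 8.6714 ≈ 4073.64.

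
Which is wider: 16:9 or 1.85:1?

1.85:1

16:9 = 1.778 and 1.85; 1.85 > 1.778.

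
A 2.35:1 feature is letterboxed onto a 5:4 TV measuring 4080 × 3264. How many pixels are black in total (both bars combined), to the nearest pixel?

6233546 pixels

2.35:1 (2.350) > 5:4 (1.250), so the feature fills the width.
Content height = 4080 / 2.350 ≈ 1736.1702 px.
3264 − 1736.1702 = 1527.8298 px of bars.
That's 1527.8298 × 4080 ≈ 6233546 black pixels.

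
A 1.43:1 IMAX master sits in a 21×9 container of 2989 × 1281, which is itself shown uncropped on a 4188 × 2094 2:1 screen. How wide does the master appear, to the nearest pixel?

First fit — 1.43:1 IMAX into 2989×1281 spans the height: 1831.83 × 1281.00.
21×9 in 4188×2094: fills the width, so the intermediate becomes 4188.00 × 1794.86 — a scale of ×1.4011.
The master scales with it: width 1831.83 × 1.4011 ≈ 2566.65.

2567 px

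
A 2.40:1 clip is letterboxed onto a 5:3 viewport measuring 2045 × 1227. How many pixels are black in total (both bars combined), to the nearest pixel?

Since 2.400 > 1.667, the clip is width-limited.
That makes the image 852.0833 px tall (2045 / 2.400).
1227 − 852.0833 = 374.9167 px of bars.
Bar area = 374.9167 × 2045 ≈ 766705 px.

766705 pixels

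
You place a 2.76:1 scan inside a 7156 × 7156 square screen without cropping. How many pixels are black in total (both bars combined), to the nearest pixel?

Since 2.760 > 1.000, the scan is width-limited.
Content height = 7156 / 2.760 ≈ 2592.7536 px.
Leftover height: 7156 − 2592.7536 = 4563.2464 px.
That's 4563.2464 × 7156 ≈ 32654591 black pixels.

32654591 pixels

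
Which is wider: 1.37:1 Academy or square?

1.37:1 Academy

1.37 and square = 1; 1.37 > 1.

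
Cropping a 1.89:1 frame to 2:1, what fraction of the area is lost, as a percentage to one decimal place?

5.5%

Going from 1.89:1 to 2:1 means cutting height while keeping width.
Fraction kept = (1.890)/(2.000) ≈ 94.50%, so 5.50% is lost.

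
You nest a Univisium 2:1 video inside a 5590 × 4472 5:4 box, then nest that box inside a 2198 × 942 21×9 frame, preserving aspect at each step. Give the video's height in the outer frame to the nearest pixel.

589 px

Inside the 5590×4472 canvas the video is width-limited at 5590.00 × 2795.00.
Second fit — the 5:4 canvas into 2198×942 spans the height: 1177.50 × 942.00 (×0.2106 from 5590×4472).
The video scales with it: height 2795.00 × 0.2106 ≈ 588.75.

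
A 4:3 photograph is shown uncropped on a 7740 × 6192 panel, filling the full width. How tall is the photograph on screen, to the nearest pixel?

The photograph is 7740 × 3/4 ≈ 5805.00 px tall.

5805 px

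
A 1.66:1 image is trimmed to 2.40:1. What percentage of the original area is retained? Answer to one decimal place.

The width stays; only height is cut (since 2.40:1 is wider than 1.66:1).
(1.660)/(2.400) ≈ 0.692 of the area survives.

69.2%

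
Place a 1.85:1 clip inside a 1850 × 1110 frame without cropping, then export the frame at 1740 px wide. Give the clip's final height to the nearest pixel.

Fitted into 1850×1110, the clip spans the width; its height is 1850 / 1.850 ≈ 1000.00 px.
Scaling 1850 → 1740 is ×0.9405, so the height becomes 1000.00 × 0.9405 ≈ 940.54 px.

941 px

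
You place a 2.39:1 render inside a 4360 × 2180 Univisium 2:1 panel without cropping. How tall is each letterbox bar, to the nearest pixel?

178 px

Since 2.390 > 2.000, the render is width-limited.
The render is 4360 / 2.390 ≈ 1824.27 px tall.
Leftover height: 2180 − 1824.27 = 355.73 px → 177.87 each side.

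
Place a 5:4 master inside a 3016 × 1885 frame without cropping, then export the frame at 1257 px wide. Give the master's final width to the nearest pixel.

982 px

At 3016×1885 the master is height-limited, so width = 1885 × 5/4 ≈ 2356.25 px.
The frame scales by 1257/3016 = 0.4168; 2356.25 × 0.4168 ≈ 982.03 px.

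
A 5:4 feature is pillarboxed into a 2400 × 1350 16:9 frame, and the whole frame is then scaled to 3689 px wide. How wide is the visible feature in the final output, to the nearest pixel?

Fitted into 2400×1350, the feature spans the height; its width is 1350 × 5/4 ≈ 1687.50 px.
Resizing to 3689 px wide multiplies everything by 1.5371: 1687.50 → 2593.83 px.

2594 px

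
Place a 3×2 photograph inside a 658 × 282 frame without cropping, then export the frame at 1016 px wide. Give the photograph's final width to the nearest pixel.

653 px

Fitted into 658×282, the photograph spans the height; its width is 282 × 3/2 ≈ 423.00 px.
The frame scales by 1016/658 = 1.5441; 423.00 × 1.5441 ≈ 653.14 px.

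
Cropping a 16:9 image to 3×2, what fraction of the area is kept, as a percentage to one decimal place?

84.4%

The height stays; only width is cut (since 3×2 is narrower than 16:9).
Area ratio = (1.500)/(1.778) = 84.38% retained.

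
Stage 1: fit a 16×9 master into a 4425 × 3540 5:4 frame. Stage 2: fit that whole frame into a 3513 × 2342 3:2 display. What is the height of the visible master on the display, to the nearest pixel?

Inside the 4425×3540 canvas the master is width-limited at 4425.00 × 2489.06.
Second fit — the 5:4 canvas into 3513×2342 spans the height: 2927.50 × 2342.00 (×0.6616 from 4425×3540).
Applying the same ×0.6616: 2489.06 → 1646.72.

1647 px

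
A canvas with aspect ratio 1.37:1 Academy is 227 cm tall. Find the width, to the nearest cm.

227 × 1.370 = 310.99.

311 cm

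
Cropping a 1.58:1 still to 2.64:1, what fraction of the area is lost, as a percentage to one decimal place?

Going from 1.58:1 to 2.64:1 means cutting height while keeping width.
Fraction kept = (1.580)/(2.640) ≈ 59.85%, so 40.15% is lost.

40.2%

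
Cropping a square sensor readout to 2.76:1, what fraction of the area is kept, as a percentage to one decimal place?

The width stays; only height is cut (since 2.76:1 is wider than square).
Fraction kept = (1.000)/(2.760) ≈ 36.23%.

36.2%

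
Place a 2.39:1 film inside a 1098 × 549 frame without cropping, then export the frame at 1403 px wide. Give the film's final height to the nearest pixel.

587 px

At 1098×549 the film is width-limited, so height = 1098 / 2.390 ≈ 459.41 px.
Scaling 1098 → 1403 is ×1.2778, so the height becomes 459.41 × 1.2778 ≈ 587.03 px.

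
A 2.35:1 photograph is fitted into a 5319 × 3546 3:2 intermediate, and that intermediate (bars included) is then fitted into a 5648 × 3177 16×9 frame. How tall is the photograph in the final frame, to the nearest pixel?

2028 px

First fit — 2.35:1 into 5319×3546 spans the width: 5319.00 × 2263.40.
The 3:2 canvas is height-limited in 5648×3177, giving 4765.50 × 3177.00; scale factor 0.8959.
So the photograph's height is 2263.40 × 0.8959 ≈ 2027.87.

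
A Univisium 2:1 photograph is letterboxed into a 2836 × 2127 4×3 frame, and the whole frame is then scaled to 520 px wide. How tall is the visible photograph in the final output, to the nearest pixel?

Fitted into 2836×2127, the photograph spans the width; its height is 2836 × 1/2 ≈ 1418.00 px.
The frame scales by 520/2836 = 0.1834; 1418.00 × 0.1834 ≈ 260.00 px.

260 px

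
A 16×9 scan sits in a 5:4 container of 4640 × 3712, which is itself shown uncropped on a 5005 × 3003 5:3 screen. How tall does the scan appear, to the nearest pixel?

16×9 in 4640×3712: fills the width, so the scan is 4640.00 × 2610.00.
5:4 in 5005×3003: fills the height, so the intermediate becomes 3753.75 × 3003.00 — a scale of ×0.8090.
Applying the same ×0.8090: 2610.00 → 2111.48.

2111 px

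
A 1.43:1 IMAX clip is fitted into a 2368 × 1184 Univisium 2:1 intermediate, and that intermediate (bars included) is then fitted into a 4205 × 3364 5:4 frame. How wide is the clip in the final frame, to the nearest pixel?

1.43:1 IMAX in 2368×1184: fills the height, so the clip is 1693.12 × 1184.00.
Second fit — the Univisium 2:1 canvas into 4205×3364 spans the width: 4205.00 × 2102.50 (×1.7758 from 2368×1184).
Applying the same ×1.7758: 1693.12 → 3006.57.

3007 px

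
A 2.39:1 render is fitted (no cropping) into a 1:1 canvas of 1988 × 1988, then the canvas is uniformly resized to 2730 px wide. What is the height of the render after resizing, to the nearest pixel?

Fitted into 1988×1988, the render spans the width; its height is 1988 / 2.390 ≈ 831.80 px.
Scaling 1988 → 2730 is ×1.3732, so the height becomes 831.80 × 1.3732 ≈ 1142.26 px.

1142 px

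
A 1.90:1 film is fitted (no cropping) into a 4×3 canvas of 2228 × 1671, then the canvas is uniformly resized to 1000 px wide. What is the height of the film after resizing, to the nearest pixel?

526 px

In the 2228×1671 frame the film fills the width: height = 2228 / 1.900 ≈ 1172.63 px.
Scaling 2228 → 1000 is ×0.4488, so the height becomes 1172.63 × 0.4488 ≈ 526.32 px.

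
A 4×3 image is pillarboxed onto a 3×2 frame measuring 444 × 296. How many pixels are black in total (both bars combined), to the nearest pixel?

4×3 (1.333) < 3×2 (1.500), so the image fills the height.
Content width = 296 × 4/3 ≈ 394.6667 px.
Leftover width: 444 − 394.6667 = 49.3333 px.
Bar area = 49.3333 × 296 ≈ 14603 px.

14603 pixels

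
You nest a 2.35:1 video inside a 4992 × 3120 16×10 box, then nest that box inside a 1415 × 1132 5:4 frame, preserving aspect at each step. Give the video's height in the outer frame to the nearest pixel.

First fit — 2.35:1 into 4992×3120 spans the width: 4992.00 × 2124.26.
16×10 in 1415×1132: fills the width, so the intermediate becomes 1415.00 × 884.38 — a scale of ×0.2835.
So the video's height is 2124.26 × 0.2835 ≈ 602.13.

602 px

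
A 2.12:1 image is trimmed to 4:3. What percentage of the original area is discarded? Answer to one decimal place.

37.1%

4:3 is narrower than 2.12:1, so the crop keeps the full height and trims the width.
Fraction kept = (1.333)/(2.120) ≈ 62.89%, so 37.11% is lost.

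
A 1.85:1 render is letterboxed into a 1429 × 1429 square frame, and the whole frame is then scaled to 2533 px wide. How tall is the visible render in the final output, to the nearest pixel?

At 1429×1429 the render is width-limited, so height = 1429 / 1.850 ≈ 772.43 px.
Resizing to 2533 px wide multiplies everything by 1.7726: 772.43 → 1369.19 px.

1369 px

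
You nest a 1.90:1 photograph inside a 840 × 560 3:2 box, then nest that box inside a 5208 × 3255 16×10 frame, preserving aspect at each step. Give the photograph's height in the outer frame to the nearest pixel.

Inside the 840×560 canvas the photograph is width-limited at 840.00 × 442.11.
Second fit — the 3:2 canvas into 5208×3255 spans the height: 4882.50 × 3255.00 (×5.8125 from 840×560).
So the photograph's height is 442.11 × 5.8125 ≈ 2569.74.

2570 px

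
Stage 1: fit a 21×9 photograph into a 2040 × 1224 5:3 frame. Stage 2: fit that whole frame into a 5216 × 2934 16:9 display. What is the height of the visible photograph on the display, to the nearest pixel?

2096 px

First fit — 21×9 into 2040×1224 spans the width: 2040.00 × 874.29.
Second fit — the 5:3 canvas into 5216×2934 spans the height: 4890.00 × 2934.00 (×2.3971 from 2040×1224).
Applying the same ×2.3971: 874.29 → 2095.71.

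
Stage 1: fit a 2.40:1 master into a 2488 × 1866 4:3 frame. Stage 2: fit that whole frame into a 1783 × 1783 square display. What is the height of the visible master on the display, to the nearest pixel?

2.40:1 in 2488×1866: fills the width, so the master is 2488.00 × 1036.67.
Second fit — the 4:3 canvas into 1783×1783 spans the width: 1783.00 × 1337.25 (×0.7166 from 2488×1866).
Applying the same ×0.7166: 1036.67 → 742.92.

743 px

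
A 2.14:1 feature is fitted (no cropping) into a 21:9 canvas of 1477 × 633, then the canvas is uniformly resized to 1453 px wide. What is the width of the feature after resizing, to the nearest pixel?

1333 px

In the 1477×633 frame the feature fills the height: width = 633 × 2.140 ≈ 1354.62 px.
Scaling 1477 → 1453 is ×0.9838, so the width becomes 1354.62 × 0.9838 ≈ 1332.61 px.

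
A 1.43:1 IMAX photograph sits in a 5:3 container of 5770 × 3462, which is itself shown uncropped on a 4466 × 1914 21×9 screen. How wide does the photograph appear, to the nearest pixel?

2737 px

First fit — 1.43:1 IMAX into 5770×3462 spans the height: 4950.66 × 3462.00.
5:3 in 4466×1914: fills the height, so the intermediate becomes 3190.00 × 1914.00 — a scale of ×0.5529.
Applying the same ×0.5529: 4950.66 → 2737.02.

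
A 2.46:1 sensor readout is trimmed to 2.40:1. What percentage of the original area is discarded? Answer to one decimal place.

The height stays; only width is cut (since 2.40:1 is narrower than 2.46:1).
Fraction kept = (2.400)/(2.460) ≈ 97.56%, so 2.44% is lost.

2.4%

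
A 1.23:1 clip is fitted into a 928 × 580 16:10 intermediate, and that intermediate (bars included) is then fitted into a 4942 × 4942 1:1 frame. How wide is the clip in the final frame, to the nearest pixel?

3799 px

1.23:1 in 928×580: fills the height, so the clip is 713.40 × 580.00.
Second fit — the 16:10 canvas into 4942×4942 spans the width: 4942.00 × 3088.75 (×5.3254 from 928×580).
The clip scales with it: width 713.40 × 5.3254 ≈ 3799.16.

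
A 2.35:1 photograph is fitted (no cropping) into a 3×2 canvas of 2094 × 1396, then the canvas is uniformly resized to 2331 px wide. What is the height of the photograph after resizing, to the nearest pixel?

In the 2094×1396 frame the photograph fills the width: height = 2094 / 2.350 ≈ 891.06 px.
Resizing to 2331 px wide multiplies everything by 1.1132: 891.06 → 991.91 px.

992 px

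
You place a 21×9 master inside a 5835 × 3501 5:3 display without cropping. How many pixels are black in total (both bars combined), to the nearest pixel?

5836667 pixels

21×9 is wider than 5:3, so it spans the full width.
Content height = 5835 × 9/21 ≈ 2500.7143 px.
3501 − 2500.7143 = 1000.2857 px of bars.
That's 1000.2857 × 5835 ≈ 5836667 black pixels.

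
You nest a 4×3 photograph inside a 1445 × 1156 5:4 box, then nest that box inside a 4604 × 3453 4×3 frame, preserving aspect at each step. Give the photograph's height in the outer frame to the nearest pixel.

3237 px

4×3 in 1445×1156: fills the width, so the photograph is 1445.00 × 1083.75.
Second fit — the 5:4 canvas into 4604×3453 spans the height: 4316.25 × 3453.00 (×2.9870 from 1445×1156).
The photograph scales with it: height 1083.75 × 2.9870 ≈ 3237.19.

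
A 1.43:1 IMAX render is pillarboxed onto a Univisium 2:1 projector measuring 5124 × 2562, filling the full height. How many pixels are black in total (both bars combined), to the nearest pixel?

The render is 2562 × 1.430 ≈ 3663.6600 px wide.
Leftover width: 5124 − 3663.6600 = 1460.3400 px.
Across the 2562-px span: 1460.3400 × 2562 ≈ 3741391 px.

3741391 pixels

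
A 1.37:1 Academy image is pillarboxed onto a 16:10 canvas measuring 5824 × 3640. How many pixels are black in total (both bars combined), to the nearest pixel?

1.37:1 Academy (1.370) < 16:10 (1.600), so the image fills the height.
That makes the image 4986.8000 px wide (3640 × 1.370).
5824 − 4986.8000 = 837.2000 px of bars.
Across the 3640-px span: 837.2000 × 3640 ≈ 3047408 px.

3047408 pixels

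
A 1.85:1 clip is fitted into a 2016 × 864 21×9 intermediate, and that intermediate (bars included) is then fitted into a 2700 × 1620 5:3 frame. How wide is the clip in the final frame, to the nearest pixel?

2141 px

Inside the 2016×864 canvas the clip is height-limited at 1598.40 × 864.00.
21×9 in 2700×1620: fills the width, so the intermediate becomes 2700.00 × 1157.14 — a scale of ×1.3393.
The clip scales with it: width 1598.40 × 1.3393 ≈ 2140.71.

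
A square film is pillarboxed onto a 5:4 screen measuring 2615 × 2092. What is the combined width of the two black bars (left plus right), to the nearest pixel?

523 px

Since 1.000 < 1.250, the film is height-limited.
The film is 2092 × 1/1 ≈ 2092.00 px wide.
2615 − 2092.00 = 523.00 px of bars.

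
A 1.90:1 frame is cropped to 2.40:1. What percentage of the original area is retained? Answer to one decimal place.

79.2%

Going from 1.90:1 to 2.40:1 means cutting height while keeping width.
Area ratio = (1.900)/(2.400) = 79.17% retained.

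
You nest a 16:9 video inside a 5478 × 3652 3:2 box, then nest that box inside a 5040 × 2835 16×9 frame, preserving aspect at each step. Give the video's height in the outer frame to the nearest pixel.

2392 px

First fit — 16:9 into 5478×3652 spans the width: 5478.00 × 3081.38.
The 3:2 canvas is height-limited in 5040×2835, giving 4252.50 × 2835.00; scale factor 0.7763.
So the video's height is 3081.38 × 0.7763 ≈ 2392.03.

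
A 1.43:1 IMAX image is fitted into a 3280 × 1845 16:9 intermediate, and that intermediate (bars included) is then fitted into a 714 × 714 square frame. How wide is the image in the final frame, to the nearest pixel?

First fit — 1.43:1 IMAX into 3280×1845 spans the height: 2638.35 × 1845.00.
Second fit — the 16:9 canvas into 714×714 spans the width: 714.00 × 401.62 (×0.2177 from 3280×1845).
So the image's width is 2638.35 × 0.2177 ≈ 574.32.

574 px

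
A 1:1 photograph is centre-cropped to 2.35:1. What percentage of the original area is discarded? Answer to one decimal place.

57.4%

The width stays; only height is cut (since 2.35:1 is wider than 1:1).
(1.000)/(2.350) ≈ 0.426 of the area survives, leaving 57.45% discarded.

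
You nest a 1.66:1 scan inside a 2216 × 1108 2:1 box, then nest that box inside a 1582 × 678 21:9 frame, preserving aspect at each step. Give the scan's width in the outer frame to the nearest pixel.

1.66:1 in 2216×1108: fills the height, so the scan is 1839.28 × 1108.00.
Second fit — the 2:1 canvas into 1582×678 spans the height: 1356.00 × 678.00 (×0.6119 from 2216×1108).
So the scan's width is 1839.28 × 0.6119 ≈ 1125.48.

1125 px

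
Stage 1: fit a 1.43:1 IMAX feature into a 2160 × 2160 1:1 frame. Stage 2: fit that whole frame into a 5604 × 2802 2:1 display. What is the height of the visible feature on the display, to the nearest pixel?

1959 px

Inside the 2160×2160 canvas the feature is width-limited at 2160.00 × 1510.49.
The 1:1 canvas is height-limited in 5604×2802, giving 2802.00 × 2802.00; scale factor 1.2972.
The feature scales with it: height 1510.49 × 1.2972 ≈ 1959.44.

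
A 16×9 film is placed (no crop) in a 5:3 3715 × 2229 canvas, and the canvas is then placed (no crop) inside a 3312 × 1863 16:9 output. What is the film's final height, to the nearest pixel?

16×9 in 3715×2229: fills the width, so the film is 3715.00 × 2089.69.
5:3 in 3312×1863: fills the height, so the intermediate becomes 3105.00 × 1863.00 — a scale of ×0.8358.
Applying the same ×0.8358: 2089.69 → 1746.56.

1747 px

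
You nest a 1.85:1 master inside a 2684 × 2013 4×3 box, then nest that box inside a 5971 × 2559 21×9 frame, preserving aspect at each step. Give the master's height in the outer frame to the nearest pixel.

1844 px

1.85:1 in 2684×2013: fills the width, so the master is 2684.00 × 1450.81.
The 4×3 canvas is height-limited in 5971×2559, giving 3412.00 × 2559.00; scale factor 1.2712.
Applying the same ×1.2712: 1450.81 → 1844.32.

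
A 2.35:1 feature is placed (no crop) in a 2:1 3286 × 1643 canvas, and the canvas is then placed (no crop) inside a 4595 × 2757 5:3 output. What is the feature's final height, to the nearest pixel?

1955 px

2.35:1 in 3286×1643: fills the width, so the feature is 3286.00 × 1398.30.
2:1 in 4595×2757: fills the width, so the intermediate becomes 4595.00 × 2297.50 — a scale of ×1.3984.
So the feature's height is 1398.30 × 1.3984 ≈ 1955.32.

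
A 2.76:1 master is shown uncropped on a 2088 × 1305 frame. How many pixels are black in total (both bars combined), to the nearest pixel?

1145223 pixels

Since 2.760 > 1.600, the master is width-limited.
Content height = 2088 / 2.760 ≈ 756.5217 px.
1305 − 756.5217 = 548.4783 px of bars.
That's 548.4783 × 2088 ≈ 1145223 black pixels.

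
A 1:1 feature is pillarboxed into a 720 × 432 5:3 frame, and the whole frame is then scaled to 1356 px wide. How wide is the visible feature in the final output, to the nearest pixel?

Fitted into 720×432, the feature spans the height; its width is 432 × 1/1 ≈ 432.00 px.
Scaling 720 → 1356 is ×1.8833, so the width becomes 432.00 × 1.8833 ≈ 813.60 px.

814 px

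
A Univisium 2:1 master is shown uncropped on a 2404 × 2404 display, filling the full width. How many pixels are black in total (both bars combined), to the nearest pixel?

2889608 pixels

Content height = 2404 × 1/2 ≈ 1202.0000 px.
2404 − 1202.0000 = 1202.0000 px of bars.
That's 1202.0000 × 2404 ≈ 2889608 black pixels.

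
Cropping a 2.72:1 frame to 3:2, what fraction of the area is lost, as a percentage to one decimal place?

The height stays; only width is cut (since 3:2 is narrower than 2.72:1).
Fraction kept = (1.500)/(2.720) ≈ 55.15%, so 44.85% is lost.

44.9%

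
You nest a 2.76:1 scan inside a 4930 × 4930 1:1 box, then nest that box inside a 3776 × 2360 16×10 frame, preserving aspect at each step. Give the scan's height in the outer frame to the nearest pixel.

855 px

2.76:1 in 4930×4930: fills the width, so the scan is 4930.00 × 1786.23.
1:1 in 3776×2360: fills the height, so the intermediate becomes 2360.00 × 2360.00 — a scale of ×0.4787.
So the scan's height is 1786.23 × 0.4787 ≈ 855.07.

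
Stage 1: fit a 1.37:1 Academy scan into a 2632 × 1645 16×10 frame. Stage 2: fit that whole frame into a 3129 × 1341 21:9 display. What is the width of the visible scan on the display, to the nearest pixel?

1.37:1 Academy in 2632×1645: fills the height, so the scan is 2253.65 × 1645.00.
Second fit — the 16×10 canvas into 3129×1341 spans the height: 2145.60 × 1341.00 (×0.8152 from 2632×1645).
So the scan's width is 2253.65 × 0.8152 ≈ 1837.17.

1837 px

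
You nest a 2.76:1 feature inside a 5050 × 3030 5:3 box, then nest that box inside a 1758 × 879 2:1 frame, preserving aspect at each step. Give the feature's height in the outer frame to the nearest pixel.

531 px

First fit — 2.76:1 into 5050×3030 spans the width: 5050.00 × 1829.71.
The 5:3 canvas is height-limited in 1758×879, giving 1465.00 × 879.00; scale factor 0.2901.
Applying the same ×0.2901: 1829.71 → 530.80.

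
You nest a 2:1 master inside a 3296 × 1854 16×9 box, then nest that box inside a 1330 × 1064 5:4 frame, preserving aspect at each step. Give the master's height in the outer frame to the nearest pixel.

665 px

2:1 in 3296×1854: fills the width, so the master is 3296.00 × 1648.00.
The 16×9 canvas is width-limited in 1330×1064, giving 1330.00 × 748.12; scale factor 0.4035.
Applying the same ×0.4035: 1648.00 → 665.00.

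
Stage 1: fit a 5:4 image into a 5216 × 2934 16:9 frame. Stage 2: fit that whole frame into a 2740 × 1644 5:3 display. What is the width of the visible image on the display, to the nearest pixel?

Inside the 5216×2934 canvas the image is height-limited at 3667.50 × 2934.00.
16:9 in 2740×1644: fills the width, so the intermediate becomes 2740.00 × 1541.25 — a scale of ×0.5253.
Applying the same ×0.5253: 3667.50 → 1926.56.

1927 px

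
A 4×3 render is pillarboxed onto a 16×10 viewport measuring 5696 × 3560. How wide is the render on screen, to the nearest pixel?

4×3 (1.333) < 16×10 (1.600), so the render fills the height.
Content width = 3560 × 4/3 ≈ 4746.67 px.

4747 px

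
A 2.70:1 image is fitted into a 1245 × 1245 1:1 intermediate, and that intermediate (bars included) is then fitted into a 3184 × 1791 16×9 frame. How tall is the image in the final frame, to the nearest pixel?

Inside the 1245×1245 canvas the image is width-limited at 1245.00 × 461.11.
1:1 in 3184×1791: fills the height, so the intermediate becomes 1791.00 × 1791.00 — a scale of ×1.4386.
So the image's height is 461.11 × 1.4386 ≈ 663.33.

663 px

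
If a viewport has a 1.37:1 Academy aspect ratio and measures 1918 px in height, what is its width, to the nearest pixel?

At 1.37:1 Academy, 1918 × 1.370 ≈ 2627.66.

2628 px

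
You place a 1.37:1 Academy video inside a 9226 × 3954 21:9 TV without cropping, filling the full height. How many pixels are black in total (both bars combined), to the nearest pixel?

15060865 pixels

That makes the image 5416.9800 px wide (3954 × 1.370).
Leftover width: 9226 − 5416.9800 = 3809.0200 px.
That's 3809.0200 × 3954 ≈ 15060865 black pixels.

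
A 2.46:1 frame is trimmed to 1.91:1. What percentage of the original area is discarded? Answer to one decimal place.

The height stays; only width is cut (since 1.91:1 is narrower than 2.46:1).
Fraction kept = (1.910)/(2.460) ≈ 77.64%, so 22.36% is lost.

22.4%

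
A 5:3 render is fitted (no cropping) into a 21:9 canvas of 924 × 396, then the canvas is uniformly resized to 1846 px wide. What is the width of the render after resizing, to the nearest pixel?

Fitted into 924×396, the render spans the height; its width is 396 × 5/3 ≈ 660.00 px.
The frame scales by 1846/924 = 1.9978; 660.00 × 1.9978 ≈ 1318.57 px.

1319 px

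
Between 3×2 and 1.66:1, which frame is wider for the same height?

1.66:1

3×2 = 1.5 and 1.66; 1.66 > 1.5.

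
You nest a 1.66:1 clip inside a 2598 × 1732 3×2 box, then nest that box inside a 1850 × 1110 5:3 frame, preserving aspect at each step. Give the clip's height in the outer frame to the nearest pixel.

Inside the 2598×1732 canvas the clip is width-limited at 2598.00 × 1565.06.
3×2 in 1850×1110: fills the height, so the intermediate becomes 1665.00 × 1110.00 — a scale of ×0.6409.
The clip scales with it: height 1565.06 × 0.6409 ≈ 1003.01.

1003 px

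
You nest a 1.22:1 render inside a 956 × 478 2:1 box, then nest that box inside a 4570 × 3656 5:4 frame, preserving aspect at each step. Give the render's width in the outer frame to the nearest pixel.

2788 px

1.22:1 in 956×478: fills the height, so the render is 583.16 × 478.00.
2:1 in 4570×3656: fills the width, so the intermediate becomes 4570.00 × 2285.00 — a scale of ×4.7803.
The render scales with it: width 583.16 × 4.7803 ≈ 2787.70.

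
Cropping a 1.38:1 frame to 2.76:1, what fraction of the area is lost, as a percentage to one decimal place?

50.0%

The width stays; only height is cut (since 2.76:1 is wider than 1.38:1).
Fraction kept = (1.380)/(2.760) ≈ 50.00%, so 50.00% is lost.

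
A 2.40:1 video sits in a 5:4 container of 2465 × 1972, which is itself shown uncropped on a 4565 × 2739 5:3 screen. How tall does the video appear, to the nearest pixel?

1427 px

2.40:1 in 2465×1972: fills the width, so the video is 2465.00 × 1027.08.
Second fit — the 5:4 canvas into 4565×2739 spans the height: 3423.75 × 2739.00 (×1.3889 from 2465×1972).
Applying the same ×1.3889: 1027.08 → 1426.56.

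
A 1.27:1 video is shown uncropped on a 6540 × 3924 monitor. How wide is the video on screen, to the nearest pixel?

4983 px

1.27:1 is narrower than 5:3, so it spans the full height.
Content width = 3924 × 1.270 ≈ 4983.48 px.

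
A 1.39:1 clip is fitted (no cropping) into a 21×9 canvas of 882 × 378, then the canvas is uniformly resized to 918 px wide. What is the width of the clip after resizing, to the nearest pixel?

547 px

Fitted into 882×378, the clip spans the height; its width is 378 × 1.390 ≈ 525.42 px.
The frame scales by 918/882 = 1.0408; 525.42 × 1.0408 ≈ 546.87 px.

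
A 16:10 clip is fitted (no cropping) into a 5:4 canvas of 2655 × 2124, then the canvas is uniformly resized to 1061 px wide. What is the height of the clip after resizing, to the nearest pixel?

663 px

Fitted into 2655×2124, the clip spans the width; its height is 2655 × 10/16 ≈ 1659.38 px.
The frame scales by 1061/2655 = 0.3996; 1659.38 × 0.3996 ≈ 663.12 px.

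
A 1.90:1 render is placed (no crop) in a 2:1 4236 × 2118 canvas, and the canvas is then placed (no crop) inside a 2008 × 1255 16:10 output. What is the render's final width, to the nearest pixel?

1908 px

Inside the 4236×2118 canvas the render is height-limited at 4024.20 × 2118.00.
2:1 in 2008×1255: fills the width, so the intermediate becomes 2008.00 × 1004.00 — a scale of ×0.4740.
Applying the same ×0.4740: 4024.20 → 1907.60.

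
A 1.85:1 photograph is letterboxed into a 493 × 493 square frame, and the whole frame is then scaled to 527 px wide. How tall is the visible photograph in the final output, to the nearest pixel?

At 493×493 the photograph is width-limited, so height = 493 / 1.850 ≈ 266.49 px.
The frame scales by 527/493 = 1.0690; 266.49 × 1.0690 ≈ 284.86 px.

285 px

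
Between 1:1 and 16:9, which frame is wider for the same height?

1 and 16:9 = 1.778; 1.778 > 1.

16:9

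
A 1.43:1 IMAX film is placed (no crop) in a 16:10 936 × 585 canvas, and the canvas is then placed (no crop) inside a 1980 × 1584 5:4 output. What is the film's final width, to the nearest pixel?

Inside the 936×585 canvas the film is height-limited at 836.55 × 585.00.
Second fit — the 16:10 canvas into 1980×1584 spans the width: 1980.00 × 1237.50 (×2.1154 from 936×585).
The film scales with it: width 836.55 × 2.1154 ≈ 1769.62.

1770 px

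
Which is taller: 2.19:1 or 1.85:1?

2.19 and 1.85; 2.19 > 1.85. The smaller width-to-height ratio is the taller frame.

1.85:1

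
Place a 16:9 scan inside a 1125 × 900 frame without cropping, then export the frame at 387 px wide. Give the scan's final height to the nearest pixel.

218 px

In the 1125×900 frame the scan fills the width: height = 1125 × 9/16 ≈ 632.81 px.
Scaling 1125 → 387 is ×0.3440, so the height becomes 632.81 × 0.3440 ≈ 217.69 px.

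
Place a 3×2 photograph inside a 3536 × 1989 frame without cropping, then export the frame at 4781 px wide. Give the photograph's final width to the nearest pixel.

4034 px

At 3536×1989 the photograph is height-limited, so width = 1989 × 3/2 ≈ 2983.50 px.
Scaling 3536 → 4781 is ×1.3521, so the width becomes 2983.50 × 1.3521 ≈ 4033.97 px.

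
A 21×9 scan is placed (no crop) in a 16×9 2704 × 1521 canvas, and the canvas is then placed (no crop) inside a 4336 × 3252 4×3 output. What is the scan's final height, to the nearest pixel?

21×9 in 2704×1521: fills the width, so the scan is 2704.00 × 1158.86.
16×9 in 4336×3252: fills the width, so the intermediate becomes 4336.00 × 2439.00 — a scale of ×1.6036.
Applying the same ×1.6036: 1158.86 → 1858.29.

1858 px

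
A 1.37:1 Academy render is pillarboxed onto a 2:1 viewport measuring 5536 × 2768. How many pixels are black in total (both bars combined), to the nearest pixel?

1.37:1 Academy is narrower than 2:1, so it spans the full height.
Content width = 2768 × 1.370 ≈ 3792.1600 px.
Leftover width: 5536 − 3792.1600 = 1743.8400 px.
Across the 2768-px span: 1743.8400 × 2768 ≈ 4826949 px.

4826949 pixels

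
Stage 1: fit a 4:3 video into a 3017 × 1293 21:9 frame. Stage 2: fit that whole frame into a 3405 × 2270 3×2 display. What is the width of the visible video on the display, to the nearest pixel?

Inside the 3017×1293 canvas the video is height-limited at 1724.00 × 1293.00.
The 21:9 canvas is width-limited in 3405×2270, giving 3405.00 × 1459.29; scale factor 1.1286.
So the video's width is 1724.00 × 1.1286 ≈ 1945.71.

1946 px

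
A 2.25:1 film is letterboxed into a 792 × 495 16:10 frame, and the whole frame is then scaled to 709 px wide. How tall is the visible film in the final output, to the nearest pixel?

At 792×495 the film is width-limited, so height = 792 / 2.250 ≈ 352.00 px.
Scaling 792 → 709 is ×0.8952, so the height becomes 352.00 × 0.8952 ≈ 315.11 px.

315 px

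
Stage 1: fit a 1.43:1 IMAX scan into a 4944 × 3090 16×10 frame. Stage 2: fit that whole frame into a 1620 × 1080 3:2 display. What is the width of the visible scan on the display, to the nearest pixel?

1448 px

1.43:1 IMAX in 4944×3090: fills the height, so the scan is 4418.70 × 3090.00.
16×10 in 1620×1080: fills the width, so the intermediate becomes 1620.00 × 1012.50 — a scale of ×0.3277.
So the scan's width is 4418.70 × 0.3277 ≈ 1447.88.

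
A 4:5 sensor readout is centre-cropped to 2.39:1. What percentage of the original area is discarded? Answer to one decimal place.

66.5%

2.39:1 is wider than 4:5, so the crop keeps the full width and trims the height.
Area ratio = (0.800)/(2.390) = 33.47%; the remaining 66.53% is cropped out.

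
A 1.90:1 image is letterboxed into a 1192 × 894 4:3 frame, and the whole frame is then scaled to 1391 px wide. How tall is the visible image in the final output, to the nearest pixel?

Fitted into 1192×894, the image spans the width; its height is 1192 / 1.900 ≈ 627.37 px.
Resizing to 1391 px wide multiplies everything by 1.1669: 627.37 → 732.11 px.

732 px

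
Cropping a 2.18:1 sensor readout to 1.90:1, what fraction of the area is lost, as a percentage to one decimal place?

The height stays; only width is cut (since 1.90:1 is narrower than 2.18:1).
Area ratio = (1.900)/(2.180) = 87.16%; the remaining 12.84% is cropped out.

12.8%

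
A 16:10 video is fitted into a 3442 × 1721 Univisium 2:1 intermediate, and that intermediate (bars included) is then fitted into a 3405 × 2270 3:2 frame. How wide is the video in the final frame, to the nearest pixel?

2724 px

Inside the 3442×1721 canvas the video is height-limited at 2753.60 × 1721.00.
Second fit — the Univisium 2:1 canvas into 3405×2270 spans the width: 3405.00 × 1702.50 (×0.9893 from 3442×1721).
So the video's width is 2753.60 × 0.9893 ≈ 2724.00.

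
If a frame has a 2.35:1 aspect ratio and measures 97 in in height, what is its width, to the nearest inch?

Width = 97 × 2.350 = 227.95.

228 in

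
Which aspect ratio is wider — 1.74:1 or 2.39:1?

1.74 and 2.39; 2.39 > 1.74.

2.39:1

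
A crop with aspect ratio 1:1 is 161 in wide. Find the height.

161·1/1 = 161.

161 in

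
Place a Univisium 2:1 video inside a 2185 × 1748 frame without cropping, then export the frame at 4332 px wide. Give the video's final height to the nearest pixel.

In the 2185×1748 frame the video fills the width: height = 2185 × 1/2 ≈ 1092.50 px.
The frame scales by 4332/2185 = 1.9826; 1092.50 × 1.9826 ≈ 2166.00 px.

2166 px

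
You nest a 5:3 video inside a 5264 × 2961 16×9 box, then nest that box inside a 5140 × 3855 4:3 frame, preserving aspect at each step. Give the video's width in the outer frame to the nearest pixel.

4819 px

5:3 in 5264×2961: fills the height, so the video is 4935.00 × 2961.00.
Second fit — the 16×9 canvas into 5140×3855 spans the width: 5140.00 × 2891.25 (×0.9764 from 5264×2961).
So the video's width is 4935.00 × 0.9764 ≈ 4818.75.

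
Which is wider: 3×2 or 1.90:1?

3×2 = 1.5 and 1.9; 1.9 > 1.5.

1.90:1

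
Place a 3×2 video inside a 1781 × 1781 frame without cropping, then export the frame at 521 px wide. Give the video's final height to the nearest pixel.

In the 1781×1781 frame the video fills the width: height = 1781 × 2/3 ≈ 1187.33 px.
Scaling 1781 → 521 is ×0.2925, so the height becomes 1187.33 × 0.2925 ≈ 347.33 px.

347 px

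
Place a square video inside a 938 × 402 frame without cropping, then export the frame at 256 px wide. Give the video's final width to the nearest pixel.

110 px

In the 938×402 frame the video fills the height: width = 402 × 1/1 ≈ 402.00 px.
Scaling 938 → 256 is ×0.2729, so the width becomes 402.00 × 0.2729 ≈ 109.71 px.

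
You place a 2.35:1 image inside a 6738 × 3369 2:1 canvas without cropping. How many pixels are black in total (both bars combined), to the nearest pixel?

3380899 pixels

2.35:1 (2.350) > 2:1 (2.000), so the image fills the width.
Content height = 6738 / 2.350 ≈ 2867.2340 px.
3369 − 2867.2340 = 501.7660 px of bars.
Across the 6738-px span: 501.7660 × 6738 ≈ 3380899 px.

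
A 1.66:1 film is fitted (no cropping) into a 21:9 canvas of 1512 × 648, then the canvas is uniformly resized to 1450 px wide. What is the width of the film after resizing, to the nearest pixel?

At 1512×648 the film is height-limited, so width = 648 × 1.660 ≈ 1075.68 px.
Resizing to 1450 px wide multiplies everything by 0.9590: 1075.68 → 1031.57 px.

1032 px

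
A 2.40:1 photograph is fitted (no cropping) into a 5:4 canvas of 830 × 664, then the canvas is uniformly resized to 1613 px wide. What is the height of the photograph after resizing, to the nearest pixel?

At 830×664 the photograph is width-limited, so height = 830 / 2.400 ≈ 345.83 px.
Scaling 830 → 1613 is ×1.9434, so the height becomes 345.83 × 1.9434 ≈ 672.08 px.

672 px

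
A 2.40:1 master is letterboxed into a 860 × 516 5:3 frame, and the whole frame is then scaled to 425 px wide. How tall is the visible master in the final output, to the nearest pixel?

177 px

At 860×516 the master is width-limited, so height = 860 / 2.400 ≈ 358.33 px.
Resizing to 425 px wide multiplies everything by 0.4942: 358.33 → 177.08 px.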